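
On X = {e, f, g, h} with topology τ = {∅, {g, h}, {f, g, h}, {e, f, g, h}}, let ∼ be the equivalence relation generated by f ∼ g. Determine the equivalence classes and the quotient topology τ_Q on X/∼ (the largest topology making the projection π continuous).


X/∼ = {[e], [f=g], [h]}; |τ_Q| = 3.

Equivalence classes: [e], [f=g], [h].
Quotient map π: X → X/∼ sends e ↦ [e], f ↦ [f=g], g ↦ [f=g], h ↦ [h].
For each subset V ⊆ X/∼, compute π^{-1}(V) ⊆ X and check whether π^{-1}(V) ∈ τ. V is open in τ_Q iff π^{-1}(V) ∈ τ.
  V = {}: π^{-1}(V) = ∅ ∈ τ ✓.
  V = {[e]}: π^{-1}(V) = {e} ∉ τ ✗.
  V = {[f=g]}: π^{-1}(V) = {f, g} ∉ τ ✗.
  V = {[e], [f=g]}: π^{-1}(V) = {e, f, g} ∉ τ ✗.
  V = {[h]}: π^{-1}(V) = {h} ∉ τ ✗.
  V = {[e], [h]}: π^{-1}(V) = {e, h} ∉ τ ✗.
  V = {[f=g], [h]}: π^{-1}(V) = {f, g, h} ∈ τ ✓.
  V = {[e], [f=g], [h]}: π^{-1}(V) = {e, f, g, h} ∈ τ ✓.
Open sets in the quotient: τ_Q = {{}, {[f=g], [h]}, {[e], [f=g], [h]}} (3 elements).


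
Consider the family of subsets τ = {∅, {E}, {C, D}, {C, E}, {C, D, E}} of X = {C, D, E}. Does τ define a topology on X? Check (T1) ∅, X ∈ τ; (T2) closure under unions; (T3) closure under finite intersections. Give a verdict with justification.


τ is NOT a topology on X.

Axiom (T1): ∅ ∈ τ? Yes; X ∈ τ? Yes.
Axiom (T2/T3): check pairwise unions and intersections of members of τ.
Counterexample for (T3): {C, D} ∩ {C, E} = {C} ∉ τ. Therefore τ is NOT a topology.


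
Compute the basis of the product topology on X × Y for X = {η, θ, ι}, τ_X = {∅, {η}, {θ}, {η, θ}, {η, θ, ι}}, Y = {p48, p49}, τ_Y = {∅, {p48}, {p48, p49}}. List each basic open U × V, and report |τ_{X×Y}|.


Basis B = {∅ × ∅, {η} × {p48}, {θ} × {p48}, {η} × {p48, p49}, {η, θ} × {p48}, {θ} × {p48, p49}, {η, θ, ι} × {p48}, {η, θ} × {p48, p49}, {η, θ, ι} × {p48, p49}}; |τ_{X×Y}| = 14.

Enumerate products U × V with U ∈ τ_X, V ∈ τ_Y (deduplicated):
  ∅ × ∅ = {} (∅)
  {η} × {p48} = {(η,p48)}
  {θ} × {p48} = {(θ,p48)}
  {η} × {p48, p49} = {(η,p48), (η,p49)}
  {η, θ} × {p48} = {(η,p48), (θ,p48)}
  {θ} × {p48, p49} = {(θ,p48), (θ,p49)}
  {η, θ, ι} × {p48} = {(η,p48), (θ,p48), (ι,p48)}
  {η, θ} × {p48, p49} = {(η,p48), (η,p49), (θ,p48), (θ,p49)}
  {η, θ, ι} × {p48, p49} = {(η,p48), (η,p49), (θ,p48), (θ,p49), (ι,p48), (ι,p49)}
These 9 distinct sets form the basis B.
Close under arbitrary unions to get τ_{X×Y}; counting gives |τ_{X×Y}| = 14.


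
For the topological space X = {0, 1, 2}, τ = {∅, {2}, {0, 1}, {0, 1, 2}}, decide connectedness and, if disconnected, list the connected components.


(X, τ) is disconnected; components = [{2}, {0, 1}].

Find clopen sets (U ∈ τ with X ∖ U ∈ τ):
  U = ∅, X ∖ U = {0, 1, 2} — both open, so U is clopen.
  U = {2}, X ∖ U = {0, 1} — both open, so U is clopen.
  U = {0, 1}, X ∖ U = {2} — both open, so U is clopen.
  U = {0, 1, 2}, X ∖ U = ∅ — both open, so U is clopen.
Nontrivial clopen(s) exist: e.g. {2}. So (X, τ) is disconnected.
Compute connected components by grouping points that agree on all clopens:
  component: {2}
  component: {0, 1}


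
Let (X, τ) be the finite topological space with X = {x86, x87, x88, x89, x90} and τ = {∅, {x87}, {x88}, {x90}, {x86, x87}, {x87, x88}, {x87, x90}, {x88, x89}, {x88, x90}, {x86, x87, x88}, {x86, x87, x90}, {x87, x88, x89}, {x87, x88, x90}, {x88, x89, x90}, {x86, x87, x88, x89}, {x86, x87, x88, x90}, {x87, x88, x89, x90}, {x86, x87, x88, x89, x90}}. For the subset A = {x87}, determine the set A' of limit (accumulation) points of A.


A' = {x86}

For each x ∈ X, list the open sets U ∈ τ with x ∈ U, then check whether U ∩ (A ∖ {x}) ≠ ∅ for every such U.
  x = x86: opens ∋ x are {x86, x87}, {x86, x87, x88}, {x86, x87, x90}, {x86, x87, x88, x89}, {x86, x87, x88, x90}, {x86, x87, x88, x89, x90}; each meets A ∖ {x86}, so x IS a limit point.
  x = x87: open {x87} ∋ x has {x87} ∩ (A ∖ {x87}) = ∅, so x is NOT a limit point.
  x = x88: open {x88} ∋ x has {x88} ∩ (A ∖ {x88}) = ∅, so x is NOT a limit point.
  x = x89: open {x88, x89} ∋ x has {x88, x89} ∩ (A ∖ {x89}) = ∅, so x is NOT a limit point.
  x = x90: open {x90} ∋ x has {x90} ∩ (A ∖ {x90}) = ∅, so x is NOT a limit point.
Collecting: A' = {x86}.


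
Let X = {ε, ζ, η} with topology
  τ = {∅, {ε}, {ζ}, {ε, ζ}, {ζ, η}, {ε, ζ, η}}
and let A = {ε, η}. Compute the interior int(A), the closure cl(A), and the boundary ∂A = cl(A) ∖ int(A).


int(A) = {ε}, cl(A) = {ε, η}, ∂A = {η}.

Closed sets in (X, τ) are complements of opens:
  closed(X, τ) = {∅, {ε}, {η}, {ε, η}, {ζ, η}, {ε, ζ, η}}.
int(A) = ⋃ {U ∈ τ : U ⊆ A}. Opens contained in A: ∅, {ε}.
Taking the union of these: int(A) = {ε}.
cl(A) = ⋂ {C closed : A ⊆ C}. Closed sets containing A: {ε, η}, {ε, ζ, η}.
Intersecting these: cl(A) = {ε, η}.
∂A = cl(A) ∖ int(A) = {ε, η} ∖ {ε} = {η}.


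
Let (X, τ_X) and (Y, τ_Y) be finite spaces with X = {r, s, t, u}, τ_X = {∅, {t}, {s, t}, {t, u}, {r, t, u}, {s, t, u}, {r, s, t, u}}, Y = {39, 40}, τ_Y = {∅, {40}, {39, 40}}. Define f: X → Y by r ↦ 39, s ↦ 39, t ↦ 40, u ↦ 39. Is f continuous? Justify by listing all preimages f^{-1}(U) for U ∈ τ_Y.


f IS continuous.

Compute f^{-1}(U) for each U ∈ τ_Y:
  U = ∅: f^{-1}(U) = ∅ ∈ τ_X ✓.
  U = {40}: f^{-1}(U) = {t} ∈ τ_X ✓.
  U = {39, 40}: f^{-1}(U) = {r, s, t, u} ∈ τ_X ✓.
Every preimage lies in τ_X, so f IS continuous.


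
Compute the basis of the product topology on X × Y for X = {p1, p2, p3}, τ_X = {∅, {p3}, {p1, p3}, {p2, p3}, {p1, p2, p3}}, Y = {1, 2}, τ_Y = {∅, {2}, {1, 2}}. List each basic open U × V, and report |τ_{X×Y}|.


Basis B = {∅ × ∅, {p3} × {2}, {p1, p3} × {2}, {p2, p3} × {2}, {p3} × {1, 2}, {p1, p2, p3} × {2}, {p1, p3} × {1, 2}, {p2, p3} × {1, 2}, {p1, p2, p3} × {1, 2}}; |τ_{X×Y}| = 14.

Enumerate products U × V with U ∈ τ_X, V ∈ τ_Y (deduplicated):
  ∅ × ∅ = {} (∅)
  {p3} × {2} = {(p3,2)}
  {p1, p3} × {2} = {(p1,2), (p3,2)}
  {p2, p3} × {2} = {(p2,2), (p3,2)}
  {p3} × {1, 2} = {(p3,1), (p3,2)}
  {p1, p2, p3} × {2} = {(p1,2), (p2,2), (p3,2)}
  {p1, p3} × {1, 2} = {(p1,1), (p1,2), (p3,1), (p3,2)}
  {p2, p3} × {1, 2} = {(p2,1), (p2,2), (p3,1), (p3,2)}
  {p1, p2, p3} × {1, 2} = {(p1,1), (p1,2), (p2,1), (p2,2), (p3,1), (p3,2)}
These 9 distinct sets form the basis B.
Close under arbitrary unions to get τ_{X×Y}; counting gives |τ_{X×Y}| = 14.


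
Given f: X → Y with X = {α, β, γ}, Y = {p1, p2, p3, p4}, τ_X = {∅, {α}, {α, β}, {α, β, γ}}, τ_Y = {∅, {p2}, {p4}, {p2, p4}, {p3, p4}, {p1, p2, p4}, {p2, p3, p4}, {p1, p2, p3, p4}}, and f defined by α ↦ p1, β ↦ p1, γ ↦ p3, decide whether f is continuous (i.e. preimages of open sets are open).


f is NOT continuous.

Compute f^{-1}(U) for each U ∈ τ_Y:
  U = ∅: f^{-1}(U) = ∅ ∈ τ_X ✓.
  U = {p2}: f^{-1}(U) = ∅ ∈ τ_X ✓.
  U = {p4}: f^{-1}(U) = ∅ ∈ τ_X ✓.
  U = {p2, p4}: f^{-1}(U) = ∅ ∈ τ_X ✓.
  U = {p3, p4}: f^{-1}(U) = {γ} ∉ τ_X ✗.
  U = {p1, p2, p4}: f^{-1}(U) = {α, β} ∈ τ_X ✓.
  U = {p2, p3, p4}: f^{-1}(U) = {γ} ∉ τ_X ✗.
  U = {p1, p2, p3, p4}: f^{-1}(U) = {α, β, γ} ∈ τ_X ✓.
Found U = {p3, p4} with f^{-1}(U) = {γ} not in τ_X. Therefore f is NOT continuous.


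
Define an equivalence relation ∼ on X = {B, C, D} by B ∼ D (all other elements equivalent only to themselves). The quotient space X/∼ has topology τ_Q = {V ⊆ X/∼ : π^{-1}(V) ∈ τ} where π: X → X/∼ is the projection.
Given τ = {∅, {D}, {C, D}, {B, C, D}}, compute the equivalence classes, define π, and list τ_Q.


X/∼ = {[B=D], [C]}; |τ_Q| = 2.

Equivalence classes: [B=D], [C].
Quotient map π: X → X/∼ sends B ↦ [B=D], C ↦ [C], D ↦ [B=D].
For each subset V ⊆ X/∼, compute π^{-1}(V) ⊆ X and check whether π^{-1}(V) ∈ τ. V is open in τ_Q iff π^{-1}(V) ∈ τ.
  V = {}: π^{-1}(V) = ∅ ∈ τ ✓.
  V = {[B=D]}: π^{-1}(V) = {B, D} ∉ τ ✗.
  V = {[C]}: π^{-1}(V) = {C} ∉ τ ✗.
  V = {[B=D], [C]}: π^{-1}(V) = {B, C, D} ∈ τ ✓.
Open sets in the quotient: τ_Q = {{}, {[B=D], [C]}} (2 elements).


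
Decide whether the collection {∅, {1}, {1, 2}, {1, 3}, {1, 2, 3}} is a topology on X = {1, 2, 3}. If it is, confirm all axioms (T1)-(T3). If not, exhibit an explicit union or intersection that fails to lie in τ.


τ IS a topology on X.

Axiom (T1): ∅ ∈ τ? Yes; X ∈ τ? Yes.
Axiom (T2/T3): check pairwise unions and intersections of members of τ.
All pairwise intersections and unions checked — each lies in τ. Therefore τ satisfies (T1), (T2), (T3): it IS a topology on X.


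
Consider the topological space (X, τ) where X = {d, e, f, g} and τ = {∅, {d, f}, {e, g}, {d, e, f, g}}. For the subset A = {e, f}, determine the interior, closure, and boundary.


int(A) = ∅, cl(A) = {d, e, f, g}, ∂A = {d, e, f, g}.

Closed sets in (X, τ) are complements of opens:
  closed(X, τ) = {∅, {d, f}, {e, g}, {d, e, f, g}}.
int(A) = ⋃ {U ∈ τ : U ⊆ A}. Opens contained in A: ∅.
Taking the union of these: int(A) = ∅.
cl(A) = ⋂ {C closed : A ⊆ C}. Closed sets containing A: {d, e, f, g}.
Intersecting these: cl(A) = {d, e, f, g}.
∂A = cl(A) ∖ int(A) = {d, e, f, g} ∖ ∅ = {d, e, f, g}.


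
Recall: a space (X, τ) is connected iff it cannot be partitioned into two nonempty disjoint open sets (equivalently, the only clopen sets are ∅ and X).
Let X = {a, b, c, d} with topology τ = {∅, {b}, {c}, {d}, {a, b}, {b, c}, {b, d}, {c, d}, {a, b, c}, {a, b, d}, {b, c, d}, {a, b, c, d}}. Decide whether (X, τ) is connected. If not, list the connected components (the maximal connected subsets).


(X, τ) is disconnected; components = [{c}, {d}, {a, b}].

Find clopen sets (U ∈ τ with X ∖ U ∈ τ):
  U = ∅, X ∖ U = {a, b, c, d} — both open, so U is clopen.
  U = {c}, X ∖ U = {a, b, d} — both open, so U is clopen.
  U = {d}, X ∖ U = {a, b, c} — both open, so U is clopen.
  U = {a, b}, X ∖ U = {c, d} — both open, so U is clopen.
  U = {c, d}, X ∖ U = {a, b} — both open, so U is clopen.
  U = {a, b, c}, X ∖ U = {d} — both open, so U is clopen.
  U = {a, b, d}, X ∖ U = {c} — both open, so U is clopen.
  U = {a, b, c, d}, X ∖ U = ∅ — both open, so U is clopen.
Nontrivial clopen(s) exist: e.g. {c}. So (X, τ) is disconnected.
Compute connected components by grouping points that agree on all clopens:
  component: {c}
  component: {d}
  component: {a, b}


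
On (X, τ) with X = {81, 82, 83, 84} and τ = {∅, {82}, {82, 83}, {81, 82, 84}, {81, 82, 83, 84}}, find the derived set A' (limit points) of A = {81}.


A' = {84}

For each x ∈ X, list the open sets U ∈ τ with x ∈ U, then check whether U ∩ (A ∖ {x}) ≠ ∅ for every such U.
  x = 81: open {81, 82, 84} ∋ x has {81, 82, 84} ∩ (A ∖ {81}) = ∅, so x is NOT a limit point.
  x = 82: open {82} ∋ x has {82} ∩ (A ∖ {82}) = ∅, so x is NOT a limit point.
  x = 83: open {82, 83} ∋ x has {82, 83} ∩ (A ∖ {83}) = ∅, so x is NOT a limit point.
  x = 84: opens ∋ x are {81, 82, 84}, {81, 82, 83, 84}; each meets A ∖ {84}, so x IS a limit point.
Collecting: A' = {84}.


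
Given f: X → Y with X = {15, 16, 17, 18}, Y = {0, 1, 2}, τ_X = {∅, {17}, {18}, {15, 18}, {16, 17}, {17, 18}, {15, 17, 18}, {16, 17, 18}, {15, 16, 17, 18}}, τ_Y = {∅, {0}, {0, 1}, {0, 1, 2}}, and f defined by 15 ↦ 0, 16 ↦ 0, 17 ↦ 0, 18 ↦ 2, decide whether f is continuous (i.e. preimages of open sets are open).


f is NOT continuous.

Compute f^{-1}(U) for each U ∈ τ_Y:
  U = ∅: f^{-1}(U) = ∅ ∈ τ_X ✓.
  U = {0}: f^{-1}(U) = {15, 16, 17} ∉ τ_X ✗.
  U = {0, 1}: f^{-1}(U) = {15, 16, 17} ∉ τ_X ✗.
  U = {0, 1, 2}: f^{-1}(U) = {15, 16, 17, 18} ∈ τ_X ✓.
Found U = {0} with f^{-1}(U) = {15, 16, 17} not in τ_X. Therefore f is NOT continuous.


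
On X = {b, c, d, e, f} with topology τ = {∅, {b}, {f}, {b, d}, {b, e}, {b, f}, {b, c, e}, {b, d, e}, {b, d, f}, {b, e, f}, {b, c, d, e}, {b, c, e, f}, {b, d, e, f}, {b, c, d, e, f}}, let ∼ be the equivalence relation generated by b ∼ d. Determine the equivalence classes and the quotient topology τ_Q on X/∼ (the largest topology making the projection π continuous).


X/∼ = {[b=d], [c], [e], [f]}; |τ_Q| = 8.

Equivalence classes: [b=d], [c], [e], [f].
Quotient map π: X → X/∼ sends b ↦ [b=d], c ↦ [c], d ↦ [b=d], e ↦ [e], f ↦ [f].
For each subset V ⊆ X/∼, compute π^{-1}(V) ⊆ X and check whether π^{-1}(V) ∈ τ. V is open in τ_Q iff π^{-1}(V) ∈ τ.
  V = {}: π^{-1}(V) = ∅ ∈ τ ✓.
  V = {[b=d]}: π^{-1}(V) = {b, d} ∈ τ ✓.
  V = {[c]}: π^{-1}(V) = {c} ∉ τ ✗.
  V = {[b=d], [c]}: π^{-1}(V) = {b, c, d} ∉ τ ✗.
  V = {[e]}: π^{-1}(V) = {e} ∉ τ ✗.
  V = {[b=d], [e]}: π^{-1}(V) = {b, d, e} ∈ τ ✓.
  V = {[c], [e]}: π^{-1}(V) = {c, e} ∉ τ ✗.
  V = {[b=d], [c], [e]}: π^{-1}(V) = {b, c, d, e} ∈ τ ✓.
  V = {[f]}: π^{-1}(V) = {f} ∈ τ ✓.
  V = {[b=d], [f]}: π^{-1}(V) = {b, d, f} ∈ τ ✓.
  V = {[c], [f]}: π^{-1}(V) = {c, f} ∉ τ ✗.
  V = {[b=d], [c], [f]}: π^{-1}(V) = {b, c, d, f} ∉ τ ✗.
  V = {[e], [f]}: π^{-1}(V) = {e, f} ∉ τ ✗.
  V = {[b=d], [e], [f]}: π^{-1}(V) = {b, d, e, f} ∈ τ ✓.
  V = {[c], [e], [f]}: π^{-1}(V) = {c, e, f} ∉ τ ✗.
  V = {[b=d], [c], [e], [f]}: π^{-1}(V) = {b, c, d, e, f} ∈ τ ✓.
Open sets in the quotient: τ_Q = {{}, {[b=d]}, {[b=d], [e]}, {[b=d], [c], [e]}, {[f]}, {[b=d], [f]}, {[b=d], [e], [f]}, {[b=d], [c], [e], [f]}} (8 elements).


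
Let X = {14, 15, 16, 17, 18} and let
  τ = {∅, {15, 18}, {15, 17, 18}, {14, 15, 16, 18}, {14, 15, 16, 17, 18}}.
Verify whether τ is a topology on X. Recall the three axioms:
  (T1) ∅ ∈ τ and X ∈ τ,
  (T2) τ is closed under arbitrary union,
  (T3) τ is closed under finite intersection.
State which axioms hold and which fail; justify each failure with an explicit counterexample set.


τ IS a topology on X.

Axiom (T1): ∅ ∈ τ? Yes; X ∈ τ? Yes.
Axiom (T2/T3): check pairwise unions and intersections of members of τ.
All pairwise intersections and unions checked — each lies in τ. Therefore τ satisfies (T1), (T2), (T3): it IS a topology on X.


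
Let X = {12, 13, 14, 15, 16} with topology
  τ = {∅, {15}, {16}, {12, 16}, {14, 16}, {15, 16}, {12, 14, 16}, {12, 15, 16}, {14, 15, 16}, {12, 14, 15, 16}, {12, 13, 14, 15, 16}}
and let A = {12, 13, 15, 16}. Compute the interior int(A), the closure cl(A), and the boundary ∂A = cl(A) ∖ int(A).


int(A) = {12, 15, 16}, cl(A) = {12, 13, 14, 15, 16}, ∂A = {13, 14}.

Closed sets in (X, τ) are complements of opens:
  closed(X, τ) = {∅, {13}, {12, 13}, {13, 14}, {13, 15}, {12, 13, 14}, {12, 13, 15}, {13, 14, 15}, {12, 13, 14, 15}, {12, 13, 14, 16}, {12, 13, 14, 15, 16}}.
int(A) = ⋃ {U ∈ τ : U ⊆ A}. Opens contained in A: ∅, {15}, {16}, {12, 16}, {15, 16}, {12, 15, 16}.
Taking the union of these: int(A) = {12, 15, 16}.
cl(A) = ⋂ {C closed : A ⊆ C}. Closed sets containing A: {12, 13, 14, 15, 16}.
Intersecting these: cl(A) = {12, 13, 14, 15, 16}.
∂A = cl(A) ∖ int(A) = {12, 13, 14, 15, 16} ∖ {12, 15, 16} = {13, 14}.


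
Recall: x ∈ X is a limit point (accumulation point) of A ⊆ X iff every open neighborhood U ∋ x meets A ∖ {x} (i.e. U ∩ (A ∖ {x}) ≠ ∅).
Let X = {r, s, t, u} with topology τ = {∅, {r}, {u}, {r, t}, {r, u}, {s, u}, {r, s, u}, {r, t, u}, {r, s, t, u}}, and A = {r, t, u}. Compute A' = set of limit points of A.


A' = {s, t}

For each x ∈ X, list the open sets U ∈ τ with x ∈ U, then check whether U ∩ (A ∖ {x}) ≠ ∅ for every such U.
  x = r: open {r} ∋ x has {r} ∩ (A ∖ {r}) = ∅, so x is NOT a limit point.
  x = s: opens ∋ x are {s, u}, {r, s, u}, {r, s, t, u}; each meets A ∖ {s}, so x IS a limit point.
  x = t: opens ∋ x are {r, t}, {r, t, u}, {r, s, t, u}; each meets A ∖ {t}, so x IS a limit point.
  x = u: open {u} ∋ x has {u} ∩ (A ∖ {u}) = ∅, so x is NOT a limit point.
Collecting: A' = {s, t}.


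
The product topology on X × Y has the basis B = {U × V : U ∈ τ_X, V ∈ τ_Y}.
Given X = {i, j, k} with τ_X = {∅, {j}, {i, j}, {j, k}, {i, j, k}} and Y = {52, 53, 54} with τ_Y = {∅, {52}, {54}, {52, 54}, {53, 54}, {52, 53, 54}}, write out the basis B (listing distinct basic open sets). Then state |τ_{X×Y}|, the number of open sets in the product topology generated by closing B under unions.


Basis B = {∅ × ∅, {j} × {52}, {j} × {54}, {i, j} × {52}, {i, j} × {54}, {j} × {52, 54}, {j, k} × {52}, {j} × {53, 54}, {j, k} × {54}, {i, j, k} × {52}, {i, j, k} × {54}, {j} × {52, 53, 54}, {i, j} × {52, 54}, {i, j} × {53, 54}, {j, k} × {52, 54}, {j, k} × {53, 54}, {i, j} × {52, 53, 54}, {i, j, k} × {52, 54}, {i, j, k} × {53, 54}, {j, k} × {52, 53, 54}, {i, j, k} × {52, 53, 54}}; |τ_{X×Y}| = 70.

Enumerate products U × V with U ∈ τ_X, V ∈ τ_Y (deduplicated):
  ∅ × ∅ = {} (∅)
  {j} × {52} = {(j,52)}
  {j} × {54} = {(j,54)}
  {i, j} × {52} = {(i,52), (j,52)}
  {i, j} × {54} = {(i,54), (j,54)}
  {j} × {52, 54} = {(j,52), (j,54)}
  {j, k} × {52} = {(j,52), (k,52)}
  {j} × {53, 54} = {(j,53), (j,54)}
  {j, k} × {54} = {(j,54), (k,54)}
  {i, j, k} × {52} = {(i,52), (j,52), (k,52)}
  {i, j, k} × {54} = {(i,54), (j,54), (k,54)}
  {j} × {52, 53, 54} = {(j,52), (j,53), (j,54)}
  {i, j} × {52, 54} = {(i,52), (i,54), (j,52), (j,54)}
  {i, j} × {53, 54} = {(i,53), (i,54), (j,53), (j,54)}
  {j, k} × {52, 54} = {(j,52), (j,54), (k,52), (k,54)}
  {j, k} × {53, 54} = {(j,53), (j,54), (k,53), (k,54)}
  {i, j} × {52, 53, 54} = {(i,52), (i,53), (i,54), (j,52), (j,53), (j,54)}
  {i, j, k} × {52, 54} = {(i,52), (i,54), (j,52), (j,54), (k,52), (k,54)}
  {i, j, k} × {53, 54} = {(i,53), (i,54), (j,53), (j,54), (k,53), (k,54)}
  {j, k} × {52, 53, 54} = {(j,52), (j,53), (j,54), (k,52), (k,53), (k,54)}
  {i, j, k} × {52, 53, 54} = {(i,52), (i,53), (i,54), (j,52), (j,53), (j,54), (k,52), (k,53), (k,54)}
These 21 distinct sets form the basis B.
Close under arbitrary unions to get τ_{X×Y}; counting gives |τ_{X×Y}| = 70.


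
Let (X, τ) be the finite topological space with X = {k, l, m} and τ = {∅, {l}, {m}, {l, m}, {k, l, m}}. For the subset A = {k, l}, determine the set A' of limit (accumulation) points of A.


A' = {k}

For each x ∈ X, list the open sets U ∈ τ with x ∈ U, then check whether U ∩ (A ∖ {x}) ≠ ∅ for every such U.
  x = k: opens ∋ x are {k, l, m}; each meets A ∖ {k}, so x IS a limit point.
  x = l: open {l} ∋ x has {l} ∩ (A ∖ {l}) = ∅, so x is NOT a limit point.
  x = m: open {m} ∋ x has {m} ∩ (A ∖ {m}) = ∅, so x is NOT a limit point.
Collecting: A' = {k}.


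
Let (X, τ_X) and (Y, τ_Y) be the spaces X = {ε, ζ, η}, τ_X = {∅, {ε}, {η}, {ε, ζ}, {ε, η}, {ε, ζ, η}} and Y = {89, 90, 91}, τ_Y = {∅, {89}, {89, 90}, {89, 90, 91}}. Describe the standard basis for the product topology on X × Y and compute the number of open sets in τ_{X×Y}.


Basis B = {∅ × ∅, {ε} × {89}, {η} × {89}, {ε} × {89, 90}, {ε, ζ} × {89}, {ε, η} × {89}, {η} × {89, 90}, {ε} × {89, 90, 91}, {ε, ζ, η} × {89}, {η} × {89, 90, 91}, {ε, ζ} × {89, 90}, {ε, η} × {89, 90}, {ε, ζ} × {89, 90, 91}, {ε, η} × {89, 90, 91}, {ε, ζ, η} × {89, 90}, {ε, ζ, η} × {89, 90, 91}}; |τ_{X×Y}| = 40.

Enumerate products U × V with U ∈ τ_X, V ∈ τ_Y (deduplicated):
  ∅ × ∅ = {} (∅)
  {ε} × {89} = {(ε,89)}
  {η} × {89} = {(η,89)}
  {ε} × {89, 90} = {(ε,89), (ε,90)}
  {ε, ζ} × {89} = {(ε,89), (ζ,89)}
  {ε, η} × {89} = {(ε,89), (η,89)}
  {η} × {89, 90} = {(η,89), (η,90)}
  {ε} × {89, 90, 91} = {(ε,89), (ε,90), (ε,91)}
  {ε, ζ, η} × {89} = {(ε,89), (ζ,89), (η,89)}
  {η} × {89, 90, 91} = {(η,89), (η,90), (η,91)}
  {ε, ζ} × {89, 90} = {(ε,89), (ε,90), (ζ,89), (ζ,90)}
  {ε, η} × {89, 90} = {(ε,89), (ε,90), (η,89), (η,90)}
  {ε, ζ} × {89, 90, 91} = {(ε,89), (ε,90), (ε,91), (ζ,89), (ζ,90), (ζ,91)}
  {ε, η} × {89, 90, 91} = {(ε,89), (ε,90), (ε,91), (η,89), (η,90), (η,91)}
  {ε, ζ, η} × {89, 90} = {(ε,89), (ε,90), (ζ,89), (ζ,90), (η,89), (η,90)}
  {ε, ζ, η} × {89, 90, 91} = {(ε,89), (ε,90), (ε,91), (ζ,89), (ζ,90), (ζ,91), (η,89), (η,90), (η,91)}
These 16 distinct sets form the basis B.
Close under arbitrary unions to get τ_{X×Y}; counting gives |τ_{X×Y}| = 40.


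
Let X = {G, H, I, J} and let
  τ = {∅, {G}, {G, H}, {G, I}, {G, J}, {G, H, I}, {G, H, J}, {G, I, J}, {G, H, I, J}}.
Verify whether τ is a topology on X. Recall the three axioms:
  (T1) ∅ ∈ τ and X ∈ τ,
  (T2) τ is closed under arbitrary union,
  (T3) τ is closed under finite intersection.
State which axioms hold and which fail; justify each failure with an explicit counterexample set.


τ IS a topology on X.

Axiom (T1): ∅ ∈ τ? Yes; X ∈ τ? Yes.
Axiom (T2/T3): check pairwise unions and intersections of members of τ.
All pairwise intersections and unions checked — each lies in τ. Therefore τ satisfies (T1), (T2), (T3): it IS a topology on X.


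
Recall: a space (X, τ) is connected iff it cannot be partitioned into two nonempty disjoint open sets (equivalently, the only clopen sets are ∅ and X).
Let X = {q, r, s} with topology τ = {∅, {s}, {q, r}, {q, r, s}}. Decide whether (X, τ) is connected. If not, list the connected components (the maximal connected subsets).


(X, τ) is disconnected; components = [{s}, {q, r}].

Find clopen sets (U ∈ τ with X ∖ U ∈ τ):
  U = ∅, X ∖ U = {q, r, s} — both open, so U is clopen.
  U = {s}, X ∖ U = {q, r} — both open, so U is clopen.
  U = {q, r}, X ∖ U = {s} — both open, so U is clopen.
  U = {q, r, s}, X ∖ U = ∅ — both open, so U is clopen.
Nontrivial clopen(s) exist: e.g. {q, r}. So (X, τ) is disconnected.
Compute connected components by grouping points that agree on all clopens:
  component: {s}
  component: {q, r}


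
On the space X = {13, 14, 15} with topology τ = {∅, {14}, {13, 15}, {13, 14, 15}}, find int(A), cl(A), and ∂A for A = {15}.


int(A) = ∅, cl(A) = {13, 15}, ∂A = {13, 15}.

Closed sets in (X, τ) are complements of opens:
  closed(X, τ) = {∅, {14}, {13, 15}, {13, 14, 15}}.
int(A) = ⋃ {U ∈ τ : U ⊆ A}. Opens contained in A: ∅.
Taking the union of these: int(A) = ∅.
cl(A) = ⋂ {C closed : A ⊆ C}. Closed sets containing A: {13, 15}, {13, 14, 15}.
Intersecting these: cl(A) = {13, 15}.
∂A = cl(A) ∖ int(A) = {13, 15} ∖ ∅ = {13, 15}.


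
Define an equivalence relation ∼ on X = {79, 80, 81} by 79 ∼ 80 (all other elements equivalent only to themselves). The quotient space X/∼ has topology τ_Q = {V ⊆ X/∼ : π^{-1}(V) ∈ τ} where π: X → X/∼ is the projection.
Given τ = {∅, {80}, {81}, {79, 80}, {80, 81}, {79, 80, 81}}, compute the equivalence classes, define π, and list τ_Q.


X/∼ = {[79=80], [81]}; |τ_Q| = 4.

Equivalence classes: [79=80], [81].
Quotient map π: X → X/∼ sends 79 ↦ [79=80], 80 ↦ [79=80], 81 ↦ [81].
For each subset V ⊆ X/∼, compute π^{-1}(V) ⊆ X and check whether π^{-1}(V) ∈ τ. V is open in τ_Q iff π^{-1}(V) ∈ τ.
  V = {}: π^{-1}(V) = ∅ ∈ τ ✓.
  V = {[79=80]}: π^{-1}(V) = {79, 80} ∈ τ ✓.
  V = {[81]}: π^{-1}(V) = {81} ∈ τ ✓.
  V = {[79=80], [81]}: π^{-1}(V) = {79, 80, 81} ∈ τ ✓.
Open sets in the quotient: τ_Q = {{}, {[79=80]}, {[81]}, {[79=80], [81]}} (4 elements).


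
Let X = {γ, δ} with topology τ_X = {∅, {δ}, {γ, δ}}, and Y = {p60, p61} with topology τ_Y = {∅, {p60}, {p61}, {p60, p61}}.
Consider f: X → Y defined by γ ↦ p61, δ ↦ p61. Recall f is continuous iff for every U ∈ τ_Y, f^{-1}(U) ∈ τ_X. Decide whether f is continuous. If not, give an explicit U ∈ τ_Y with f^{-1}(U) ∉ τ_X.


f IS continuous.

Compute f^{-1}(U) for each U ∈ τ_Y:
  U = ∅: f^{-1}(U) = ∅ ∈ τ_X ✓.
  U = {p60}: f^{-1}(U) = ∅ ∈ τ_X ✓.
  U = {p61}: f^{-1}(U) = {γ, δ} ∈ τ_X ✓.
  U = {p60, p61}: f^{-1}(U) = {γ, δ} ∈ τ_X ✓.
Every preimage lies in τ_X, so f IS continuous.


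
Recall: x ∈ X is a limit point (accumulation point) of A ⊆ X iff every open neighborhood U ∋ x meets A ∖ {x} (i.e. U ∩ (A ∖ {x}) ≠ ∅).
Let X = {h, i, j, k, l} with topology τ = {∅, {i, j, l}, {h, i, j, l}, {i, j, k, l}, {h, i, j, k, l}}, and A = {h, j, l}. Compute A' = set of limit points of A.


A' = {h, i, j, k, l}

For each x ∈ X, list the open sets U ∈ τ with x ∈ U, then check whether U ∩ (A ∖ {x}) ≠ ∅ for every such U.
  x = h: opens ∋ x are {h, i, j, l}, {h, i, j, k, l}; each meets A ∖ {h}, so x IS a limit point.
  x = i: opens ∋ x are {i, j, l}, {h, i, j, l}, {i, j, k, l}, {h, i, j, k, l}; each meets A ∖ {i}, so x IS a limit point.
  x = j: opens ∋ x are {i, j, l}, {h, i, j, l}, {i, j, k, l}, {h, i, j, k, l}; each meets A ∖ {j}, so x IS a limit point.
  x = k: opens ∋ x are {i, j, k, l}, {h, i, j, k, l}; each meets A ∖ {k}, so x IS a limit point.
  x = l: opens ∋ x are {i, j, l}, {h, i, j, l}, {i, j, k, l}, {h, i, j, k, l}; each meets A ∖ {l}, so x IS a limit point.
Collecting: A' = {h, i, j, k, l}.


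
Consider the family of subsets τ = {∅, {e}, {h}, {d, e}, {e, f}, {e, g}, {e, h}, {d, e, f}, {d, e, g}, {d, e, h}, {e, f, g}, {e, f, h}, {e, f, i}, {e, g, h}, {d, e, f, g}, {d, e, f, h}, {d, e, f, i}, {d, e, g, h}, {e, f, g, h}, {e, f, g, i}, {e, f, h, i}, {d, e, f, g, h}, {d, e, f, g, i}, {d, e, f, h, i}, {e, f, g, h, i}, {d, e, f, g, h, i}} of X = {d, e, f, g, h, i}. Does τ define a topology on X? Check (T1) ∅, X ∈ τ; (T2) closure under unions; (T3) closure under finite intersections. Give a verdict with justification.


τ IS a topology on X.

Axiom (T1): ∅ ∈ τ? Yes; X ∈ τ? Yes.
Axiom (T2/T3): check pairwise unions and intersections of members of τ.
All pairwise intersections and unions checked — each lies in τ. Therefore τ satisfies (T1), (T2), (T3): it IS a topology on X.


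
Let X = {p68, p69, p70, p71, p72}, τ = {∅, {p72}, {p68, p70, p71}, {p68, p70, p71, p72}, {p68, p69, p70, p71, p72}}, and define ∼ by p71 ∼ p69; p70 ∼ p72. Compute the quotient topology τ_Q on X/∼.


X/∼ = {[p68], [p69=p71], [p70=p72]}; |τ_Q| = 2.

Equivalence classes: [p68], [p69=p71], [p70=p72].
Quotient map π: X → X/∼ sends p68 ↦ [p68], p69 ↦ [p69=p71], p70 ↦ [p70=p72], p71 ↦ [p69=p71], p72 ↦ [p70=p72].
For each subset V ⊆ X/∼, compute π^{-1}(V) ⊆ X and check whether π^{-1}(V) ∈ τ. V is open in τ_Q iff π^{-1}(V) ∈ τ.
  V = {}: π^{-1}(V) = ∅ ∈ τ ✓.
  V = {[p68]}: π^{-1}(V) = {p68} ∉ τ ✗.
  V = {[p69=p71]}: π^{-1}(V) = {p69, p71} ∉ τ ✗.
  V = {[p68], [p69=p71]}: π^{-1}(V) = {p68, p69, p71} ∉ τ ✗.
  V = {[p70=p72]}: π^{-1}(V) = {p70, p72} ∉ τ ✗.
  V = {[p68], [p70=p72]}: π^{-1}(V) = {p68, p70, p72} ∉ τ ✗.
  V = {[p69=p71], [p70=p72]}: π^{-1}(V) = {p69, p70, p71, p72} ∉ τ ✗.
  V = {[p68], [p69=p71], [p70=p72]}: π^{-1}(V) = {p68, p69, p70, p71, p72} ∈ τ ✓.
Open sets in the quotient: τ_Q = {{}, {[p68], [p69=p71], [p70=p72]}} (2 elements).


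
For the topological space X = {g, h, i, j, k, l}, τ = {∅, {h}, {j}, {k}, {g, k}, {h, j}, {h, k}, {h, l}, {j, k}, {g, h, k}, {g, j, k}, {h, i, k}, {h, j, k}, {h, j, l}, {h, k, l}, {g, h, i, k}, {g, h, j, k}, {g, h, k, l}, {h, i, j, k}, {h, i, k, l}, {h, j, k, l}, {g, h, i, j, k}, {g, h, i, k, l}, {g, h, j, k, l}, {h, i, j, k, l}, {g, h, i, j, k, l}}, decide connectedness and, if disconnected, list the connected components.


(X, τ) is disconnected; components = [{j}, {g, h, i, k, l}].

Find clopen sets (U ∈ τ with X ∖ U ∈ τ):
  U = ∅, X ∖ U = {g, h, i, j, k, l} — both open, so U is clopen.
  U = {j}, X ∖ U = {g, h, i, k, l} — both open, so U is clopen.
  U = {g, h, i, k, l}, X ∖ U = {j} — both open, so U is clopen.
  U = {g, h, i, j, k, l}, X ∖ U = ∅ — both open, so U is clopen.
Nontrivial clopen(s) exist: e.g. {g, h, i, k, l}. So (X, τ) is disconnected.
Compute connected components by grouping points that agree on all clopens:
  component: {j}
  component: {g, h, i, k, l}


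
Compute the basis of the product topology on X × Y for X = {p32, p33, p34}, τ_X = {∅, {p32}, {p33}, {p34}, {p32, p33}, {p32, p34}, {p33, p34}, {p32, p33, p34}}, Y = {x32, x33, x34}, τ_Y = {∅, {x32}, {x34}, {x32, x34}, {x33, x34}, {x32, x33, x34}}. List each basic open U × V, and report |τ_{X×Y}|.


Basis B = {∅ × ∅, {p32} × {x32}, {p32} × {x34}, {p33} × {x32}, {p33} × {x34}, {p34} × {x32}, {p34} × {x34}, {p32} × {x32, x34}, {p32, p33} × {x32}, {p32, p34} × {x32}, {p32} × {x33, x34}, {p32, p33} × {x34}, {p32, p34} × {x34}, {p33} × {x32, x34}, {p33, p34} × {x32}, {p33} × {x33, x34}, {p33, p34} × {x34}, {p34} × {x32, x34}, {p34} × {x33, x34}, {p32} × {x32, x33, x34}, {p32, p33, p34} × {x32}, {p32, p33, p34} × {x34}, {p33} × {x32, x33, x34}, {p34} × {x32, x33, x34}, {p32, p33} × {x32, x34}, {p32, p34} × {x32, x34}, {p32, p33} × {x33, x34}, {p32, p34} × {x33, x34}, {p33, p34} × {x32, x34}, {p33, p34} × {x33, x34}, {p32, p33} × {x32, x33, x34}, {p32, p34} × {x32, x33, x34}, {p32, p33, p34} × {x32, x34}, {p32, p33, p34} × {x33, x34}, {p33, p34} × {x32, x33, x34}, {p32, p33, p34} × {x32, x33, x34}}; |τ_{X×Y}| = 216.

Enumerate products U × V with U ∈ τ_X, V ∈ τ_Y (deduplicated):
  ∅ × ∅ = {} (∅)
  {p32} × {x32} = {(p32,x32)}
  {p32} × {x34} = {(p32,x34)}
  {p33} × {x32} = {(p33,x32)}
  {p33} × {x34} = {(p33,x34)}
  {p34} × {x32} = {(p34,x32)}
  {p34} × {x34} = {(p34,x34)}
  {p32} × {x32, x34} = {(p32,x32), (p32,x34)}
  {p32, p33} × {x32} = {(p32,x32), (p33,x32)}
  {p32, p34} × {x32} = {(p32,x32), (p34,x32)}
  {p32} × {x33, x34} = {(p32,x33), (p32,x34)}
  {p32, p33} × {x34} = {(p32,x34), (p33,x34)}
  {p32, p34} × {x34} = {(p32,x34), (p34,x34)}
  {p33} × {x32, x34} = {(p33,x32), (p33,x34)}
  {p33, p34} × {x32} = {(p33,x32), (p34,x32)}
  {p33} × {x33, x34} = {(p33,x33), (p33,x34)}
  {p33, p34} × {x34} = {(p33,x34), (p34,x34)}
  {p34} × {x32, x34} = {(p34,x32), (p34,x34)}
  {p34} × {x33, x34} = {(p34,x33), (p34,x34)}
  {p32} × {x32, x33, x34} = {(p32,x32), (p32,x33), (p32,x34)}
  {p32, p33, p34} × {x32} = {(p32,x32), (p33,x32), (p34,x32)}
  {p32, p33, p34} × {x34} = {(p32,x34), (p33,x34), (p34,x34)}
  {p33} × {x32, x33, x34} = {(p33,x32), (p33,x33), (p33,x34)}
  {p34} × {x32, x33, x34} = {(p34,x32), (p34,x33), (p34,x34)}
  {p32, p33} × {x32, x34} = {(p32,x32), (p32,x34), (p33,x32), (p33,x34)}
  {p32, p34} × {x32, x34} = {(p32,x32), (p32,x34), (p34,x32), (p34,x34)}
  {p32, p33} × {x33, x34} = {(p32,x33), (p32,x34), (p33,x33), (p33,x34)}
  {p32, p34} × {x33, x34} = {(p32,x33), (p32,x34), (p34,x33), (p34,x34)}
  {p33, p34} × {x32, x34} = {(p33,x32), (p33,x34), (p34,x32), (p34,x34)}
  {p33, p34} × {x33, x34} = {(p33,x33), (p33,x34), (p34,x33), (p34,x34)}
  {p32, p33} × {x32, x33, x34} = {(p32,x32), (p32,x33), (p32,x34), (p33,x32), (p33,x33), (p33,x34)}
  {p32, p34} × {x32, x33, x34} = {(p32,x32), (p32,x33), (p32,x34), (p34,x32), (p34,x33), (p34,x34)}
  {p32, p33, p34} × {x32, x34} = {(p32,x32), (p32,x34), (p33,x32), (p33,x34), (p34,x32), (p34,x34)}
  {p32, p33, p34} × {x33, x34} = {(p32,x33), (p32,x34), (p33,x33), (p33,x34), (p34,x33), (p34,x34)}
  {p33, p34} × {x32, x33, x34} = {(p33,x32), (p33,x33), (p33,x34), (p34,x32), (p34,x33), (p34,x34)}
  {p32, p33, p34} × {x32, x33, x34} = {(p32,x32), (p32,x33), (p32,x34), (p33,x32), (p33,x33), (p33,x34), (p34,x32), (p34,x33), (p34,x34)}
These 36 distinct sets form the basis B.
Close under arbitrary unions to get τ_{X×Y}; counting gives |τ_{X×Y}| = 216.


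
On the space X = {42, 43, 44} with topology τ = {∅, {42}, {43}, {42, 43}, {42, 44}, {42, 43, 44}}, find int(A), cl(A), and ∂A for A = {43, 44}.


int(A) = {43}, cl(A) = {43, 44}, ∂A = {44}.

Closed sets in (X, τ) are complements of opens:
  closed(X, τ) = {∅, {43}, {44}, {42, 44}, {43, 44}, {42, 43, 44}}.
int(A) = ⋃ {U ∈ τ : U ⊆ A}. Opens contained in A: ∅, {43}.
Taking the union of these: int(A) = {43}.
cl(A) = ⋂ {C closed : A ⊆ C}. Closed sets containing A: {43, 44}, {42, 43, 44}.
Intersecting these: cl(A) = {43, 44}.
∂A = cl(A) ∖ int(A) = {43, 44} ∖ {43} = {44}.


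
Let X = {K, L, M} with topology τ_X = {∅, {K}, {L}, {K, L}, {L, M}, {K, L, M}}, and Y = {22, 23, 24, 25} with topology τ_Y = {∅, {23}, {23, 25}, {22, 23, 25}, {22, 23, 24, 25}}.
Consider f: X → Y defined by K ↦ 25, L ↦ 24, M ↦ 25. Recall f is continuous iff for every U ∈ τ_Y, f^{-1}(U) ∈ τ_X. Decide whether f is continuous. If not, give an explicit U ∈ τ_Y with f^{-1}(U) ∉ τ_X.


f is NOT continuous.

Compute f^{-1}(U) for each U ∈ τ_Y:
  U = ∅: f^{-1}(U) = ∅ ∈ τ_X ✓.
  U = {23}: f^{-1}(U) = ∅ ∈ τ_X ✓.
  U = {23, 25}: f^{-1}(U) = {K, M} ∉ τ_X ✗.
  U = {22, 23, 25}: f^{-1}(U) = {K, M} ∉ τ_X ✗.
  U = {22, 23, 24, 25}: f^{-1}(U) = {K, L, M} ∈ τ_X ✓.
Found U = {23, 25} with f^{-1}(U) = {K, M} not in τ_X. Therefore f is NOT continuous.


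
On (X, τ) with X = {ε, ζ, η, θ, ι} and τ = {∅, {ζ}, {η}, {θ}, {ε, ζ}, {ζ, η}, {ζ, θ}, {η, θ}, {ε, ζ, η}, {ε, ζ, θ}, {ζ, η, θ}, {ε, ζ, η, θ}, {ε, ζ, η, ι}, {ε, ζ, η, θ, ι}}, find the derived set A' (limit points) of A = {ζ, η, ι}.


A' = {ε, ι}

For each x ∈ X, list the open sets U ∈ τ with x ∈ U, then check whether U ∩ (A ∖ {x}) ≠ ∅ for every such U.
  x = ε: opens ∋ x are {ε, ζ}, {ε, ζ, η}, {ε, ζ, θ}, {ε, ζ, η, θ}, {ε, ζ, η, ι}, {ε, ζ, η, θ, ι}; each meets A ∖ {ε}, so x IS a limit point.
  x = ζ: open {ζ} ∋ x has {ζ} ∩ (A ∖ {ζ}) = ∅, so x is NOT a limit point.
  x = η: open {η} ∋ x has {η} ∩ (A ∖ {η}) = ∅, so x is NOT a limit point.
  x = θ: open {θ} ∋ x has {θ} ∩ (A ∖ {θ}) = ∅, so x is NOT a limit point.
  x = ι: opens ∋ x are {ε, ζ, η, ι}, {ε, ζ, η, θ, ι}; each meets A ∖ {ι}, so x IS a limit point.
Collecting: A' = {ε, ι}.


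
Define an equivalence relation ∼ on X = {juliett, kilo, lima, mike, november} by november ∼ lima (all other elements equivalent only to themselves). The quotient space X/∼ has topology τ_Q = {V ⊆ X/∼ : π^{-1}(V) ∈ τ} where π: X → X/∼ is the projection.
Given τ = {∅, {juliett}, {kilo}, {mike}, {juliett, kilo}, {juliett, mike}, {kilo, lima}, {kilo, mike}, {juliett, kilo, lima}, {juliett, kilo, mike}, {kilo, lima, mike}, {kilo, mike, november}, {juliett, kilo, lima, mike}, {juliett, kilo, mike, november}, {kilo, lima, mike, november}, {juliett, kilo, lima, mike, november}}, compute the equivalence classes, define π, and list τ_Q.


X/∼ = {[juliett], [kilo], [lima=november], [mike]}; |τ_Q| = 10.

Equivalence classes: [juliett], [kilo], [lima=november], [mike].
Quotient map π: X → X/∼ sends juliett ↦ [juliett], kilo ↦ [kilo], lima ↦ [lima=november], mike ↦ [mike], november ↦ [lima=november].
For each subset V ⊆ X/∼, compute π^{-1}(V) ⊆ X and check whether π^{-1}(V) ∈ τ. V is open in τ_Q iff π^{-1}(V) ∈ τ.
  V = {}: π^{-1}(V) = ∅ ∈ τ ✓.
  V = {[juliett]}: π^{-1}(V) = {juliett} ∈ τ ✓.
  V = {[kilo]}: π^{-1}(V) = {kilo} ∈ τ ✓.
  V = {[juliett], [kilo]}: π^{-1}(V) = {juliett, kilo} ∈ τ ✓.
  V = {[lima=november]}: π^{-1}(V) = {lima, november} ∉ τ ✗.
  V = {[juliett], [lima=november]}: π^{-1}(V) = {juliett, lima, november} ∉ τ ✗.
  V = {[kilo], [lima=november]}: π^{-1}(V) = {kilo, lima, november} ∉ τ ✗.
  V = {[juliett], [kilo], [lima=november]}: π^{-1}(V) = {juliett, kilo, lima, november} ∉ τ ✗.
  V = {[mike]}: π^{-1}(V) = {mike} ∈ τ ✓.
  V = {[juliett], [mike]}: π^{-1}(V) = {juliett, mike} ∈ τ ✓.
  V = {[kilo], [mike]}: π^{-1}(V) = {kilo, mike} ∈ τ ✓.
  V = {[juliett], [kilo], [mike]}: π^{-1}(V) = {juliett, kilo, mike} ∈ τ ✓.
  V = {[lima=november], [mike]}: π^{-1}(V) = {lima, mike, november} ∉ τ ✗.
  V = {[juliett], [lima=november], [mike]}: π^{-1}(V) = {juliett, lima, mike, november} ∉ τ ✗.
  V = {[kilo], [lima=november], [mike]}: π^{-1}(V) = {kilo, lima, mike, november} ∈ τ ✓.
  V = {[juliett], [kilo], [lima=november], [mike]}: π^{-1}(V) = {juliett, kilo, lima, mike, november} ∈ τ ✓.
Open sets in the quotient: τ_Q = {{}, {[juliett]}, {[kilo]}, {[juliett], [kilo]}, {[mike]}, {[juliett], [mike]}, {[kilo], [mike]}, {[juliett], [kilo], [mike]}, {[kilo], [lima=november], [mike]}, {[juliett], [kilo], [lima=november], [mike]}} (10 elements).


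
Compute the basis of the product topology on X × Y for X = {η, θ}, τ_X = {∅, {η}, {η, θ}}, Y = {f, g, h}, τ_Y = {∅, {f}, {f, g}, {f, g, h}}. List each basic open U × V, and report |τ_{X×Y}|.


Basis B = {∅ × ∅, {η} × {f}, {η} × {f, g}, {η, θ} × {f}, {η} × {f, g, h}, {η, θ} × {f, g}, {η, θ} × {f, g, h}}; |τ_{X×Y}| = 10.

Enumerate products U × V with U ∈ τ_X, V ∈ τ_Y (deduplicated):
  ∅ × ∅ = {} (∅)
  {η} × {f} = {(η,f)}
  {η} × {f, g} = {(η,f), (η,g)}
  {η, θ} × {f} = {(η,f), (θ,f)}
  {η} × {f, g, h} = {(η,f), (η,g), (η,h)}
  {η, θ} × {f, g} = {(η,f), (η,g), (θ,f), (θ,g)}
  {η, θ} × {f, g, h} = {(η,f), (η,g), (η,h), (θ,f), (θ,g), (θ,h)}
These 7 distinct sets form the basis B.
Close under arbitrary unions to get τ_{X×Y}; counting gives |τ_{X×Y}| = 10.


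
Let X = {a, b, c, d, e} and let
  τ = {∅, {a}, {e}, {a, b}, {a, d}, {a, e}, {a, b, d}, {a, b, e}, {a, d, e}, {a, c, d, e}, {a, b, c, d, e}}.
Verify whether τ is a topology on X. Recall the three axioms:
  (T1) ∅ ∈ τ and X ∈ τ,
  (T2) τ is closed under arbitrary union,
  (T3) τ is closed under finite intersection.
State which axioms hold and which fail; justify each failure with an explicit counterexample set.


τ is NOT a topology on X.

Axiom (T1): ∅ ∈ τ? Yes; X ∈ τ? Yes.
Axiom (T2/T3): check pairwise unions and intersections of members of τ.
Counterexample for (T2): {e} ∪ {a, b, d} = {a, b, d, e} ∉ τ. Therefore τ is NOT a topology.


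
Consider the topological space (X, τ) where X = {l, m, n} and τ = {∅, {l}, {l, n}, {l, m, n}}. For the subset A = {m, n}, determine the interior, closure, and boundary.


int(A) = ∅, cl(A) = {m, n}, ∂A = {m, n}.

Closed sets in (X, τ) are complements of opens:
  closed(X, τ) = {∅, {m}, {m, n}, {l, m, n}}.
int(A) = ⋃ {U ∈ τ : U ⊆ A}. Opens contained in A: ∅.
Taking the union of these: int(A) = ∅.
cl(A) = ⋂ {C closed : A ⊆ C}. Closed sets containing A: {m, n}, {l, m, n}.
Intersecting these: cl(A) = {m, n}.
∂A = cl(A) ∖ int(A) = {m, n} ∖ ∅ = {m, n}.


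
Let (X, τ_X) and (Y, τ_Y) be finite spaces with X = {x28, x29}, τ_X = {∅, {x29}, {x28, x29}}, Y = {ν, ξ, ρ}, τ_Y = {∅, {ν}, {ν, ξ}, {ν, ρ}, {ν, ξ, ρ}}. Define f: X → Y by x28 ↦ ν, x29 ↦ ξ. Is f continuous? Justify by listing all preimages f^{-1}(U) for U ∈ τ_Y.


f is NOT continuous.

Compute f^{-1}(U) for each U ∈ τ_Y:
  U = ∅: f^{-1}(U) = ∅ ∈ τ_X ✓.
  U = {ν}: f^{-1}(U) = {x28} ∉ τ_X ✗.
  U = {ν, ξ}: f^{-1}(U) = {x28, x29} ∈ τ_X ✓.
  U = {ν, ρ}: f^{-1}(U) = {x28} ∉ τ_X ✗.
  U = {ν, ξ, ρ}: f^{-1}(U) = {x28, x29} ∈ τ_X ✓.
Found U = {ν} with f^{-1}(U) = {x28} not in τ_X. Therefore f is NOT continuous.


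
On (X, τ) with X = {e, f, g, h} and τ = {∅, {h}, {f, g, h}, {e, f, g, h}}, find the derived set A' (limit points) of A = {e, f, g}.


A' = {e, f, g}

For each x ∈ X, list the open sets U ∈ τ with x ∈ U, then check whether U ∩ (A ∖ {x}) ≠ ∅ for every such U.
  x = e: opens ∋ x are {e, f, g, h}; each meets A ∖ {e}, so x IS a limit point.
  x = f: opens ∋ x are {f, g, h}, {e, f, g, h}; each meets A ∖ {f}, so x IS a limit point.
  x = g: opens ∋ x are {f, g, h}, {e, f, g, h}; each meets A ∖ {g}, so x IS a limit point.
  x = h: open {h} ∋ x has {h} ∩ (A ∖ {h}) = ∅, so x is NOT a limit point.
Collecting: A' = {e, f, g}.
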